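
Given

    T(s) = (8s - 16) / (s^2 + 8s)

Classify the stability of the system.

marginally stable

The denominator s^2 + 8s factors as s(s + 8), giving poles at s = 0, -8.
Since the simple pole(s) at s = 0 lie on the jω-axis with none in the right half-plane, the system is marginally stable.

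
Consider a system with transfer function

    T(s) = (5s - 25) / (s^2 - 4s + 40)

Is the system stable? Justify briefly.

unstable

The denominator s^2 - 4s + 40 factors as (s^2 - 4s + 40), giving poles at s = 2 ± 6j.
Since the pole(s) at s = 2 + 6j, 2 - 6j lie in the right half-plane, the system is unstable.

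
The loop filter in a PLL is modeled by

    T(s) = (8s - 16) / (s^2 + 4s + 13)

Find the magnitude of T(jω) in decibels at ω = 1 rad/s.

Substitute s = j1: numerator = -16 + j8, denominator = 12 + j4.
|T(j1)| = |-16 + j8| / |12 + j4| = 17.889 / 12.649 ≈ 1.414.
In decibels: 20·log₁₀(1.414) ≈ 3.01 dB.

|T(j1)|_dB ≈ 3.01 dB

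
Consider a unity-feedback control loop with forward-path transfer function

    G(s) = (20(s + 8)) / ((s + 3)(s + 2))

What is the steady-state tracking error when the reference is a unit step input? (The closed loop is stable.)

e_ss = 0.03614

G(s) has no poles at the origin.
This is a Type 0 system. Kp = lim_{s→0} G(s) = 160/6 = 80/3.
e_ss = 1/(1 + Kp) = 1/(1 + 80/3) = 3/83 ≈ 0.03614.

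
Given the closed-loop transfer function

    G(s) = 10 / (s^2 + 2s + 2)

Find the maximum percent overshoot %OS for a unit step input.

Comparing s^2 + 2s + 2 to s^2 + 2ζωₙs + ωₙ²: ωₙ = √2 ≈ 1.414 rad/s and ζ = 2/(2·√2) ≈ 0.7071.
%OS = 100·exp(−πζ/√(1−ζ²)) = 100·exp(−π·0.7071/√(1−0.7071²)) ≈ 4.32%.

%OS ≈ 4.32%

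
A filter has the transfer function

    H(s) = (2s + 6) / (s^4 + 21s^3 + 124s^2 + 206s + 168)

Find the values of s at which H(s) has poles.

The poles are the roots of the denominator s^4 + 21s^3 + 124s^2 + 206s + 168 = 0.
Trying s = -7: the polynomial evaluates to 0, so (s + 7) is a factor.
Dividing out leaves s^3 + 14s^2 + 26s + 24 = 0.
This factors further as (s^2 + 2s + 2)(s + 12) = 0.

s = -1 ± j, -7, -12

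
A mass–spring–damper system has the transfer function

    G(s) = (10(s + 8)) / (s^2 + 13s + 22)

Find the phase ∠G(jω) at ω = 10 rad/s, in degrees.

∠G(j10) ≈ -69.62°

At s = j10: numerator = 80 + j100, denominator = -78 + j130.
∠G = ∠num − ∠den = 51.340° − (120.96°) = -69.62°.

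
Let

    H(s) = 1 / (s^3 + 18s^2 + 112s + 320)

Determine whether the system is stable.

The denominator s^3 + 18s^2 + 112s + 320 factors as (s + 10)(s^2 + 8s + 32), giving poles at s = -10, -4 + 4j, -4 - 4j.
Since all poles lie strictly in the left half-plane, the system is stable.

stable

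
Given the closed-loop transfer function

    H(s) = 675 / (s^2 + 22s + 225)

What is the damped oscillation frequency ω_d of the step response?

Comparing s^2 + 22s + 225 to s^2 + 2ζωₙs + ωₙ²: ωₙ = 15 rad/s and ζ = 22/(2·15) ≈ 0.7333.
ζωₙ = 22/2 = 11, so ω_d = ωₙ√(1−ζ²) = √(ωₙ² − (ζωₙ)²) = √(225 − 11²) = √104 ≈ 10.20 rad/s.

ω_d ≈ 10.20 rad/s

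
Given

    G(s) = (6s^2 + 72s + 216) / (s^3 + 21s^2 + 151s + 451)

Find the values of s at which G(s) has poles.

s = -5 + 4j, -5 - 4j, -11

The poles are the roots of the denominator s^3 + 21s^2 + 151s + 451 = 0.
Trying s = -11: the polynomial evaluates to 0, so (s + 11) is a factor.
Dividing out leaves s^2 + 10s + 41 = 0.
The quadratic formula then gives s = -5 ± 4j.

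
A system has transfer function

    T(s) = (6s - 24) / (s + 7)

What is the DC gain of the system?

Set s = 0: T(0) = (-24) / (7) = -24/7.

T(0) = -24/7 ≈ -3.429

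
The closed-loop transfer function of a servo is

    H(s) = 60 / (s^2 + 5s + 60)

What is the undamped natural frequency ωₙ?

ωₙ ≈ 7.746 rad/s

Compare the denominator to the standard form s^2 + 2ζωₙs + ωₙ².
ωₙ² = 60, so ωₙ = √60 ≈ 7.746 rad/s.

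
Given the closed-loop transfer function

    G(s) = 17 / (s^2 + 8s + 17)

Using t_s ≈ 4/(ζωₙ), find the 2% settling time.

t_s ≈ 1 s

Comparing s^2 + 8s + 17 to s^2 + 2ζωₙs + ωₙ²: ωₙ = √17 ≈ 4.123 rad/s and ζ = 8/(2·√17) ≈ 0.9701.
ζωₙ = 8/2 = 4, so t_s ≈ 4/(ζωₙ) = 4/4 = 1 s.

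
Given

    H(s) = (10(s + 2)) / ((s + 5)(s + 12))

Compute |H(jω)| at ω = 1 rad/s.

|H(j1)| ≈ 0.3642

Substitute s = j1: numerator = 20 + j10, denominator = 59 + j17.
|H(j1)| = |20 + j10| / |59 + j17| = 22.361 / 61.400 ≈ 0.3642.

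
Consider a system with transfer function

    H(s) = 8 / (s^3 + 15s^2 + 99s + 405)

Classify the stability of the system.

The denominator s^3 + 15s^2 + 99s + 405 factors as (s^2 + 6s + 45)(s + 9), giving poles at s = -3 ± 6j, -9.
Since all poles lie strictly in the left half-plane, the system is stable.

stable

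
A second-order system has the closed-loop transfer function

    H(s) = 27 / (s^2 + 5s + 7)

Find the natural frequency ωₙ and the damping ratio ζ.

Compare the denominator to the standard form s^2 + 2ζωₙs + ωₙ².
ωₙ² = 7, so ωₙ = √7 ≈ 2.646 rad/s.
2ζωₙ = 5, so ζ = 5/(2·√7) ≈ 0.9449.
With ζ = 0.9449 the response is underdamped.

ωₙ ≈ 2.646 rad/s, ζ ≈ 0.9449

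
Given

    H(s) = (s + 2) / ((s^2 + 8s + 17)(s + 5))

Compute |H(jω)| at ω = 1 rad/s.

|H(j1)| ≈ 0.02451

Substitute s = j1: numerator = 2 + j1, denominator = 72 + j56.
|H(j1)| = |2 + j1| / |72 + j56| = 2.2361 / 91.214 ≈ 0.02451.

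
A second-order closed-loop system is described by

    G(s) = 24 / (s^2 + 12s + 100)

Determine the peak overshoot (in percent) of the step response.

%OS ≈ 9.48%

Comparing s^2 + 12s + 100 to s^2 + 2ζωₙs + ωₙ²: ωₙ = 10 rad/s and ζ = 12/(2·10) = 0.6.
%OS = 100·exp(−πζ/√(1−ζ²)) = 100·exp(−π·0.6/√(1−0.6²)) ≈ 9.48%.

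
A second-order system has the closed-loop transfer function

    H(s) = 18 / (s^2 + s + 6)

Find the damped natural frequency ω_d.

Comparing s^2 + s + 6 to s^2 + 2ζωₙs + ωₙ²: ωₙ = √6 ≈ 2.449 rad/s and ζ = 1/(2·√6) ≈ 0.2041.
ζωₙ = 1/2 = 0.5, so ω_d = ωₙ√(1−ζ²) = √(ωₙ² − (ζωₙ)²) = √(6 − 0.5²) = √5.75 ≈ 2.398 rad/s.

ω_d ≈ 2.398 rad/s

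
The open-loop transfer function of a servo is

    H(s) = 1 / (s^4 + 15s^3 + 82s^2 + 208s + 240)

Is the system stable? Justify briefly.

stable

The denominator s^4 + 15s^3 + 82s^2 + 208s + 240 factors as (s^2 + 4s + 8)(s + 5)(s + 6), giving poles at s = -2 ± 2j, -5, -6.
Since all poles lie strictly in the left half-plane, the system is stable.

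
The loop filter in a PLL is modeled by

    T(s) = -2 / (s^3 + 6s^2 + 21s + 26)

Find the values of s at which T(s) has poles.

The poles are the roots of the denominator s^3 + 6s^2 + 21s + 26 = 0.
Trying s = -2: the polynomial evaluates to 0, so (s + 2) is a factor.
Dividing out leaves s^2 + 4s + 13 = 0.
The quadratic formula then gives s = -2 ± 3j.

s = -2 ± 3j, -2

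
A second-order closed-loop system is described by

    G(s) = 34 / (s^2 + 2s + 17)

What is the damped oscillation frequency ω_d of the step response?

ω_d = 4 rad/s

Comparing s^2 + 2s + 17 to s^2 + 2ζωₙs + ωₙ²: ωₙ = √17 ≈ 4.123 rad/s and ζ = 2/(2·√17) ≈ 0.2425.
ζωₙ = 2/2 = 1, so ω_d = ωₙ√(1−ζ²) = √(ωₙ² − (ζωₙ)²) = √(17 − 1²) = √16 = 4 rad/s.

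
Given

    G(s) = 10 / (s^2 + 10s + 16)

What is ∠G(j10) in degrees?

∠G(j10) ≈ -130.0°

At s = j10: numerator = 10, denominator = -84 + j100.
∠G = ∠num − ∠den = 0° − (130.03°) = -130.0°.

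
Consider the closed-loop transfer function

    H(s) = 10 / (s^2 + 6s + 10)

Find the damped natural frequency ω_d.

Comparing s^2 + 6s + 10 to s^2 + 2ζωₙs + ωₙ²: ωₙ = √10 ≈ 3.162 rad/s and ζ = 6/(2·√10) ≈ 0.9487.
ζωₙ = 6/2 = 3, so ω_d = ωₙ√(1−ζ²) = √(ωₙ² − (ζωₙ)²) = √(10 − 3²) = √1 = 1 rad/s.

ω_d = 1 rad/s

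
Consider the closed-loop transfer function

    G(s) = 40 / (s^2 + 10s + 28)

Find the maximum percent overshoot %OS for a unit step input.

Comparing s^2 + 10s + 28 to s^2 + 2ζωₙs + ωₙ²: ωₙ = √28 ≈ 5.292 rad/s and ζ = 10/(2·√28) ≈ 0.9449.
%OS = 100·exp(−πζ/√(1−ζ²)) = 100·exp(−π·0.9449/√(1−0.9449²)) ≈ 0.0115%.

%OS ≈ 0.0115%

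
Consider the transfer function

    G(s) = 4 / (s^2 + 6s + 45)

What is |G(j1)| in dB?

|G(j1)|_dB ≈ -20.9 dB

Substitute s = j1: numerator = 4, denominator = 44 + j6.
|G(j1)| = |4| / |44 + j6| = 4 / 44.407 ≈ 0.09008.
In decibels: 20·log₁₀(0.09008) ≈ -20.9 dB.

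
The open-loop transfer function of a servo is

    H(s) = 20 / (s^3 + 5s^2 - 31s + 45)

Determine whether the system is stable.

The denominator s^3 + 5s^2 - 31s + 45 factors as (s^2 - 4s + 5)(s + 9), giving poles at s = 2 ± j, -9.
Since the pole(s) at s = 2 + j, 2 - j lie in the right half-plane, the system is unstable.

unstable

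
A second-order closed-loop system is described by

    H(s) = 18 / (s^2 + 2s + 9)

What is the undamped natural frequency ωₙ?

Compare the denominator to the standard form s^2 + 2ζωₙs + ωₙ².
ωₙ² = 9, so ωₙ = 3 rad/s.

ωₙ = 3 rad/s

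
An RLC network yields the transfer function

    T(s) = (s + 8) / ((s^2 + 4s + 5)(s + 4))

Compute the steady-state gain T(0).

Set s = 0: T(0) = (8) / (20) = 2/5.

T(0) = 2/5 ≈ 0.4000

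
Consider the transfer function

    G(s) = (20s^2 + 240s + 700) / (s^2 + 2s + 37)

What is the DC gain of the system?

Set s = 0: G(0) = (700) / (37) = 700/37.

G(0) = 700/37 ≈ 18.92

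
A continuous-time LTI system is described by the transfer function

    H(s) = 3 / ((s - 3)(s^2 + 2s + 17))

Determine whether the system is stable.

The poles can be read from the denominator factors: s = 3, -1 ± 4j.
Since the pole(s) at s = 3 lie in the right half-plane, the system is unstable.

unstable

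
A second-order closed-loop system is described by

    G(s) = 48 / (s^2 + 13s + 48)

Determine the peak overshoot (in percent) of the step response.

%OS ≈ 0.0200%

Comparing s^2 + 13s + 48 to s^2 + 2ζωₙs + ωₙ²: ωₙ = √48 ≈ 6.928 rad/s and ζ = 13/(2·√48) ≈ 0.9382.
%OS = 100·exp(−πζ/√(1−ζ²)) = 100·exp(−π·0.9382/√(1−0.9382²)) ≈ 0.0200%.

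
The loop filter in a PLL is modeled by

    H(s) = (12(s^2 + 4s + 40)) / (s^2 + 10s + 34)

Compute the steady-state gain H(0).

At s = 0 each factor (s + a) contributes a and each (s^2 + bs + c) contributes c.
H(0) = 12·(40) / ((34)) = 480/34 = 240/17.

H(0) = 240/17 ≈ 14.12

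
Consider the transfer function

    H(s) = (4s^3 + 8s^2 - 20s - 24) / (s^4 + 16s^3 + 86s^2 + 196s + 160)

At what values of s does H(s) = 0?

s = -3, -1, 2

Set the numerator to zero: 4s^3 + 8s^2 - 20s - 24 = 0, i.e. 4·(s^3 + 2s^2 - 5s - 6) = 0.
Factoring: (s + 3)(s + 1)(s - 2) = 0.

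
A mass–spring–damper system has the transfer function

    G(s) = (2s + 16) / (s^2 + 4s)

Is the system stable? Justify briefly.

marginally stable

The denominator s^2 + 4s factors as s(s + 4), giving poles at s = 0, -4.
Since the simple pole(s) at s = 0 lie on the jω-axis with none in the right half-plane, the system is marginally stable.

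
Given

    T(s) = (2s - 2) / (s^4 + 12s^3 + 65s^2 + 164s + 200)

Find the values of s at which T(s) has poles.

s = -2 + 2j, -2 - 2j, -4 + 3j, -4 - 3j

The poles are the roots of the denominator s^4 + 12s^3 + 65s^2 + 164s + 200 = 0.
No real roots exist; factor into two real quadratics: (s^2 + 4s + 8)(s^2 + 8s + 25) = 0.
Each quadratic gives a conjugate pair via the quadratic formula.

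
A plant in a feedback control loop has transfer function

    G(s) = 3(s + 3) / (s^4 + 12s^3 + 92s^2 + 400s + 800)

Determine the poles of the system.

s = -2 ± 6j, -4 ± 2j

The poles are the roots of the denominator s^4 + 12s^3 + 92s^2 + 400s + 800 = 0.
No real roots exist; factor into two real quadratics: (s^2 + 4s + 40)(s^2 + 8s + 20) = 0.
Each quadratic gives a conjugate pair via the quadratic formula.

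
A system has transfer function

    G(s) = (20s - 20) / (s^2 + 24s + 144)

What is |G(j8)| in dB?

|G(j8)|_dB ≈ -2.21 dB

Substitute s = j8: numerator = -20 + j160, denominator = 80 + j192.
|G(j8)| = |-20 + j160| / |80 + j192| = 161.25 / 208 ≈ 0.7752.
In decibels: 20·log₁₀(0.7752) ≈ -2.21 dB.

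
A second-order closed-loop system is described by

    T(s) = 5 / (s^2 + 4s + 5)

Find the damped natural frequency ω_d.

Comparing s^2 + 4s + 5 to s^2 + 2ζωₙs + ωₙ²: ωₙ = √5 ≈ 2.236 rad/s and ζ = 4/(2·√5) ≈ 0.8944.
ζωₙ = 4/2 = 2, so ω_d = ωₙ√(1−ζ²) = √(ωₙ² − (ζωₙ)²) = √(5 − 2²) = √1 = 1 rad/s.

ω_d = 1 rad/s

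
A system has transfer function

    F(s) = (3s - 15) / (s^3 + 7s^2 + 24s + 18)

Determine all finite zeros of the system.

Set the numerator to zero: 3s - 15 = 0, i.e. 3·(s - 5) = 0.
So s = 5.

s = 5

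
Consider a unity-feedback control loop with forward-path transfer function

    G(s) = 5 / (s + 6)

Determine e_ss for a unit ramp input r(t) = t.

G(s) has no poles at the origin.
This is a Type 0 system; Kv = lim_{s→0} s·G(s) = 0, so the steady-state error for a ramp input is infinite.

e_ss = ∞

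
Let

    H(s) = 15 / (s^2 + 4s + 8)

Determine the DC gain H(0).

Set s = 0: H(0) = (15) / (8) = 15/8.

H(0) = 15/8 ≈ 1.875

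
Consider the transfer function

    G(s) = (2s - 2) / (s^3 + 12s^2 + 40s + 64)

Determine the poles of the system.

s = -2 + 2j, -2 - 2j, -8

The poles are the roots of the denominator s^3 + 12s^2 + 40s + 64 = 0.
Trying s = -8: the polynomial evaluates to 0, so (s + 8) is a factor.
Dividing out leaves s^2 + 4s + 8 = 0.
The quadratic formula then gives s = -2 ± 2j.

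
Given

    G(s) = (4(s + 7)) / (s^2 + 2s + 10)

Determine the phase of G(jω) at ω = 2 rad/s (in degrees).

At s = j2: numerator = 28 + j8, denominator = 6 + j4.
∠G = ∠num − ∠den = 15.945° − (33.690°) = -17.74°.

∠G(j2) ≈ -17.74°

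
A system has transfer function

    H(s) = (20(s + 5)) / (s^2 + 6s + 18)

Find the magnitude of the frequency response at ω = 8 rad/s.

Substitute s = j8: numerator = 100 + j160, denominator = -46 + j48.
|H(j8)| = |100 + j160| / |-46 + j48| = 188.68 / 66.483 ≈ 2.838.

|H(j8)| ≈ 2.838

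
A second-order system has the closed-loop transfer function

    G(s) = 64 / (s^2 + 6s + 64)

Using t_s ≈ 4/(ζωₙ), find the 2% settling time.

Comparing s^2 + 6s + 64 to s^2 + 2ζωₙs + ωₙ²: ωₙ = 8 rad/s and ζ = 6/(2·8) = 0.375.
ζωₙ = 6/2 = 3, so t_s ≈ 4/(ζωₙ) = 4/3 ≈ 1.333 s.

t_s ≈ 1.333 s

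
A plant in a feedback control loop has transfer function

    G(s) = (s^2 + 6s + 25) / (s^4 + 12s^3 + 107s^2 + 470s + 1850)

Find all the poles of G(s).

The poles are the roots of the denominator s^4 + 12s^3 + 107s^2 + 470s + 1850 = 0.
No real roots exist; factor into two real quadratics: (s^2 + 10s + 50)(s^2 + 2s + 37) = 0.
Each quadratic gives a conjugate pair via the quadratic formula.

s = -5 + 5j, -5 - 5j, -1 + 6j, -1 - 6j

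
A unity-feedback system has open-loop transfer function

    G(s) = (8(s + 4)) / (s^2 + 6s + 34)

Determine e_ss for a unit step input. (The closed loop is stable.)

e_ss = 0.5152

G(s) has no poles at the origin.
This is a Type 0 system. Kp = lim_{s→0} G(s) = 32/34 = 16/17.
e_ss = 1/(1 + Kp) = 1/(1 + 16/17) = 17/33 ≈ 0.5152.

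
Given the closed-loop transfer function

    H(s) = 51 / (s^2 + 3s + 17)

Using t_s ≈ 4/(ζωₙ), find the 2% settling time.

t_s ≈ 2.667 s

Comparing s^2 + 3s + 17 to s^2 + 2ζωₙs + ωₙ²: ωₙ = √17 ≈ 4.123 rad/s and ζ = 3/(2·√17) ≈ 0.3638.
ζωₙ = 3/2 = 1.5, so t_s ≈ 4/(ζωₙ) = 4/1.5 ≈ 2.667 s.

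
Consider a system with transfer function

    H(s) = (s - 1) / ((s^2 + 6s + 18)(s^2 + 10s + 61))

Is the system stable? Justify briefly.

The poles can be read from the denominator factors: s = -3 + 3j, -3 - 3j, -5 + 6j, -5 - 6j.
Since all poles lie strictly in the left half-plane, the system is stable.

stable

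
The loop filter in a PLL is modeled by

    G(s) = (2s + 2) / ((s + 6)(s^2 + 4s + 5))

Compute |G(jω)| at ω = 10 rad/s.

|G(j10)| ≈ 0.01672

Substitute s = j10: numerator = 2 + j20, denominator = -970 - j710.
|G(j10)| = |2 + j20| / |-970 - j710| = 20.100 / 1202.1 ≈ 0.01672.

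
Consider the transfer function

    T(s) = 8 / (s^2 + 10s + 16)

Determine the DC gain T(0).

T(0) = 1/2 ≈ 0.5000

Set s = 0: T(0) = (8) / (16) = 1/2.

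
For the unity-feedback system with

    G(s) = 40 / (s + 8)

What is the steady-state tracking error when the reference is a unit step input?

G(s) has no poles at the origin.
This is a Type 0 system. Kp = lim_{s→0} G(s) = 40/8 = 5.
e_ss = 1/(1 + Kp) = 1/(1 + 5) = 1/6 ≈ 0.1667.

e_ss = 0.1667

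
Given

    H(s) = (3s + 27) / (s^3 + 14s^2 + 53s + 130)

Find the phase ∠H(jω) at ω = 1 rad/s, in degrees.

∠H(j1) ≈ -17.81°

At s = j1: numerator = 27 + j3, denominator = 116 + j52.
∠H = ∠num − ∠den = 6.3402° − (24.146°) = -17.81°.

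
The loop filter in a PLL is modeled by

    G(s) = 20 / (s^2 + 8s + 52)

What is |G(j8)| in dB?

Substitute s = j8: numerator = 20, denominator = -12 + j64.
|G(j8)| = |20| / |-12 + j64| = 20 / 65.115 ≈ 0.3071.
In decibels: 20·log₁₀(0.3071) ≈ -10.3 dB.

|G(j8)|_dB ≈ -10.3 dB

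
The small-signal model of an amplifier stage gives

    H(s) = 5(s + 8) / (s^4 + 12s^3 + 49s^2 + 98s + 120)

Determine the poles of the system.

The poles are the roots of the denominator s^4 + 12s^3 + 49s^2 + 98s + 120 = 0.
Trying s = -4: the polynomial evaluates to 0, so (s + 4) is a factor.
Dividing out leaves s^3 + 8s^2 + 17s + 30 = 0.
This factors further as (s^2 + 2s + 5)(s + 6) = 0.

s = -1 + 2j, -1 - 2j, -4, -6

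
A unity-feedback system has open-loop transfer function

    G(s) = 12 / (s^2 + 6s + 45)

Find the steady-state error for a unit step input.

G(s) has no poles at the origin.
This is a Type 0 system. Kp = lim_{s→0} G(s) = 12/45 = 4/15.
e_ss = 1/(1 + Kp) = 1/(1 + 4/15) = 15/19 ≈ 0.7895.

e_ss = 0.7895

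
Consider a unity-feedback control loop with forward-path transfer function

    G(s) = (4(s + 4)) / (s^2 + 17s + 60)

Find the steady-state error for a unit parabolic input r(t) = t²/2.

e_ss = ∞

G(s) has no poles at the origin.
This is a Type 0 system; Ka = lim_{s→0} s^2·G(s) = 0, so the steady-state error for a parabola input is infinite.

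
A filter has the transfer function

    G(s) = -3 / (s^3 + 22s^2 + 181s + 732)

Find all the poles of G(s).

s = -5 + 6j, -5 - 6j, -12

The poles are the roots of the denominator s^3 + 22s^2 + 181s + 732 = 0.
Trying s = -12: the polynomial evaluates to 0, so (s + 12) is a factor.
Dividing out leaves s^2 + 10s + 61 = 0.
The quadratic formula then gives s = -5 ± 6j.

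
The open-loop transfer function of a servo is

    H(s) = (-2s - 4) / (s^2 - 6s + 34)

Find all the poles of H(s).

The poles are the roots of the denominator s^2 - 6s + 34 = 0.
Using the quadratic formula: s = (6 ± √(-100))/2 = 3 ± 5j.

s = 3 ± 5j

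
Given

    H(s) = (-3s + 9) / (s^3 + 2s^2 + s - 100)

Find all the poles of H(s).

s = -3 + 4j, -3 - 4j, 4

The poles are the roots of the denominator s^3 + 2s^2 + s - 100 = 0.
Trying s = 4: the polynomial evaluates to 0, so (s - 4) is a factor.
Dividing out leaves s^2 + 6s + 25 = 0.
The quadratic formula then gives s = -3 ± 4j.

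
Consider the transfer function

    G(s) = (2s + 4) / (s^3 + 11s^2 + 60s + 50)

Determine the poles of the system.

The poles are the roots of the denominator s^3 + 11s^2 + 60s + 50 = 0.
Trying s = -1: the polynomial evaluates to 0, so (s + 1) is a factor.
Dividing out leaves s^2 + 10s + 50 = 0.
The quadratic formula then gives s = -5 ± 5j.

s = -5 ± 5j, -1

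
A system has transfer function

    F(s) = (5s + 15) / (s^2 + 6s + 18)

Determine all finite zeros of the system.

Set the numerator to zero: 5s + 15 = 0, i.e. 5·(s + 3) = 0.
So s = -3.

s = -3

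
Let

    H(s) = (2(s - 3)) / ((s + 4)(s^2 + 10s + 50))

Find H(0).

H(0) = -3/100 ≈ -0.03000

At s = 0 each factor (s + a) contributes a and each (s^2 + bs + c) contributes c.
H(0) = 2·(-3) / ((4) · (50)) = -6/200 = -3/100.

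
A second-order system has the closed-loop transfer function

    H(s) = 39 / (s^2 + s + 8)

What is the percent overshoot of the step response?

Comparing s^2 + s + 8 to s^2 + 2ζωₙs + ωₙ²: ωₙ = √8 ≈ 2.828 rad/s and ζ = 1/(2·√8) ≈ 0.1768.
%OS = 100·exp(−πζ/√(1−ζ²)) = 100·exp(−π·0.1768/√(1−0.1768²)) ≈ 56.9%.

%OS ≈ 56.9%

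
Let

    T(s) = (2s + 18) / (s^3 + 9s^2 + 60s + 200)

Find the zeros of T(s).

s = -9

Set the numerator to zero: 2s + 18 = 0, i.e. 2·(s + 9) = 0.
So s = -9.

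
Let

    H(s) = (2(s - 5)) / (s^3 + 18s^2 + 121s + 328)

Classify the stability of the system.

stable

The denominator s^3 + 18s^2 + 121s + 328 factors as (s^2 + 10s + 41)(s + 8), giving poles at s = -5 ± 4j, -8.
Since all poles lie strictly in the left half-plane, the system is stable.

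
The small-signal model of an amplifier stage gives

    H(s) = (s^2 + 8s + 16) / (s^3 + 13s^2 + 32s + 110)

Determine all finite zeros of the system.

Set the numerator to zero: s^2 + 8s + 16 = 0.
Factoring: (s + 4)^2 = 0.

s = -4, -4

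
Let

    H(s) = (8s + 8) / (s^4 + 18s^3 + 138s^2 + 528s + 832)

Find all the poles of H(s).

The poles are the roots of the denominator s^4 + 18s^3 + 138s^2 + 528s + 832 = 0.
No real roots exist; factor into two real quadratics: (s^2 + 8s + 32)(s^2 + 10s + 26) = 0.
Each quadratic gives a conjugate pair via the quadratic formula.

s = -4 ± 4j, -5 ± j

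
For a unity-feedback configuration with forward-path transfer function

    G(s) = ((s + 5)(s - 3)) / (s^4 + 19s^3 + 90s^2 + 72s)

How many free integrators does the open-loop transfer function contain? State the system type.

The denominator has 1 factor of s at the origin (free integrator), so this is a Type 1 system.

Type 1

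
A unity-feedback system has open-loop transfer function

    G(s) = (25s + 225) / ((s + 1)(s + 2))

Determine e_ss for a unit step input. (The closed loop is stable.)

e_ss = 0.008811

G(s) has no poles at the origin.
This is a Type 0 system. Kp = lim_{s→0} G(s) = 225/2.
e_ss = 1/(1 + Kp) = 1/(1 + 225/2) = 2/227 ≈ 0.008811.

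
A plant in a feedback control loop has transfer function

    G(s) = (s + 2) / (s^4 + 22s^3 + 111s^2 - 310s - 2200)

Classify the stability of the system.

The denominator s^4 + 22s^3 + 111s^2 - 310s - 2200 factors as (s + 5)(s - 4)(s + 10)(s + 11), giving poles at s = -5, 4, -10, -11.
Since the pole(s) at s = 4 lie in the right half-plane, the system is unstable.

unstable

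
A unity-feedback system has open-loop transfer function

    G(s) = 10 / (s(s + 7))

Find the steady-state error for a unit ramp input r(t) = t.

e_ss = 0.7000

G(s) has one pole at the origin.
This is a Type 1 system. Kv = lim_{s→0} s·G(s) = 10/7.
e_ss = 1/Kv = 1/(10/7) = 7/10 ≈ 0.7000.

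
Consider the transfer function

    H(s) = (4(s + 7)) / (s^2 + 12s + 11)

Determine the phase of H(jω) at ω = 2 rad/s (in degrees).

∠H(j2) ≈ -57.79°

At s = j2: numerator = 28 + j8, denominator = 7 + j24.
∠H = ∠num − ∠den = 15.945° − (73.740°) = -57.79°.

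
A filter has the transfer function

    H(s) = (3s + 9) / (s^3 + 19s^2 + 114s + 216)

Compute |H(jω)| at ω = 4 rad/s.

|H(j4)| ≈ 0.03734

Substitute s = j4: numerator = 9 + j12, denominator = -88 + j392.
|H(j4)| = |9 + j12| / |-88 + j392| = 15 / 401.76 ≈ 0.03734.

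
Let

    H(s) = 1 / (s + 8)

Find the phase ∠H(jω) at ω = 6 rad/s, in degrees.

At s = j6: numerator = 1, denominator = 8 + j6.
∠H = ∠num − ∠den = 0° − (36.870°) = -36.87°.

∠H(j6) ≈ -36.87°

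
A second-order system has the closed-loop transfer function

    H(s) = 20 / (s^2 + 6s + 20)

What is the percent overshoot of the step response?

%OS ≈ 5.83%

Comparing s^2 + 6s + 20 to s^2 + 2ζωₙs + ωₙ²: ωₙ = √20 ≈ 4.472 rad/s and ζ = 6/(2·√20) ≈ 0.6708.
%OS = 100·exp(−πζ/√(1−ζ²)) = 100·exp(−π·0.6708/√(1−0.6708²)) ≈ 5.83%.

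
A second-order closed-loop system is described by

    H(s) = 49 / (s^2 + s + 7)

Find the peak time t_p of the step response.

Comparing s^2 + s + 7 to s^2 + 2ζωₙs + ωₙ²: ωₙ = √7 ≈ 2.646 rad/s and ζ = 1/(2·√7) ≈ 0.1890.
ζωₙ = 1/2 = 0.5, so ω_d = ωₙ√(1−ζ²) = √(ωₙ² − (ζωₙ)²) = √(7 − 0.5²) = √6.75 ≈ 2.598 rad/s.
t_p = π/ω_d = π/2.598 ≈ 1.209 s.

t_p ≈ 1.209 s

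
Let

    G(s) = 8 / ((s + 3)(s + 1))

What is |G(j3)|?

Substitute s = j3: numerator = 8, denominator = -6 + j12.
|G(j3)| = |8| / |-6 + j12| = 8 / 13.416 ≈ 0.5963.

|G(j3)| ≈ 0.5963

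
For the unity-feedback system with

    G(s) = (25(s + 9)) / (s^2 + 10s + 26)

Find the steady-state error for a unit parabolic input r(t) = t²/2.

G(s) has no poles at the origin.
This is a Type 0 system; Ka = lim_{s→0} s^2·G(s) = 0, so the steady-state error for a parabola input is infinite.

e_ss = ∞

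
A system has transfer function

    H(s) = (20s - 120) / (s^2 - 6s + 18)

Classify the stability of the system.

unstable

The denominator s^2 - 6s + 18 factors as (s^2 - 6s + 18), giving poles at s = 3 ± 3j.
Since the pole(s) at s = 3 ± 3j lie in the right half-plane, the system is unstable.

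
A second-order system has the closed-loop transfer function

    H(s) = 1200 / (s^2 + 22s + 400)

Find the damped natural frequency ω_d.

Comparing s^2 + 22s + 400 to s^2 + 2ζωₙs + ωₙ²: ωₙ = 20 rad/s and ζ = 22/(2·20) = 0.55.
ζωₙ = 22/2 = 11, so ω_d = ωₙ√(1−ζ²) = √(ωₙ² − (ζωₙ)²) = √(400 − 11²) = √279 ≈ 16.70 rad/s.

ω_d ≈ 16.70 rad/s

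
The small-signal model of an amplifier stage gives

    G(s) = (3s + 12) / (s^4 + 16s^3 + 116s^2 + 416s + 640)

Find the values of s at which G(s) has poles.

s = -4 + 2j, -4 - 2j, -4 + 4j, -4 - 4j

The poles are the roots of the denominator s^4 + 16s^3 + 116s^2 + 416s + 640 = 0.
No real roots exist; factor into two real quadratics: (s^2 + 8s + 20)(s^2 + 8s + 32) = 0.
Each quadratic gives a conjugate pair via the quadratic formula.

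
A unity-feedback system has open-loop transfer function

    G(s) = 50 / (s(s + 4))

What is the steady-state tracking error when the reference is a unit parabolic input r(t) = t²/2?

e_ss = ∞

G(s) has one pole at the origin.
This is a Type 1 system; Ka = lim_{s→0} s^2·G(s) = 0, so the steady-state error for a parabola input is infinite.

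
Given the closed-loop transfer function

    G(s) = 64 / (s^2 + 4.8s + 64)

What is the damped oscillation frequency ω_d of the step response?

ω_d ≈ 7.632 rad/s

Comparing s^2 + 4.8s + 64 to s^2 + 2ζωₙs + ωₙ²: ωₙ = 8 rad/s and ζ = 4.8/(2·8) = 0.3.
ζωₙ = 4.8/2 = 2.4, so ω_d = ωₙ√(1−ζ²) = √(ωₙ² − (ζωₙ)²) = √(64 − 2.4²) = √58.24 ≈ 7.632 rad/s.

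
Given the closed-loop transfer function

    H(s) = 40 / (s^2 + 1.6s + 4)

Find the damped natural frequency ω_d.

ω_d ≈ 1.833 rad/s

Comparing s^2 + 1.6s + 4 to s^2 + 2ζωₙs + ωₙ²: ωₙ = 2 rad/s and ζ = 1.6/(2·2) = 0.4.
ζωₙ = 1.6/2 = 0.8, so ω_d = ωₙ√(1−ζ²) = √(ωₙ² − (ζωₙ)²) = √(4 − 0.8²) = √3.36 ≈ 1.833 rad/s.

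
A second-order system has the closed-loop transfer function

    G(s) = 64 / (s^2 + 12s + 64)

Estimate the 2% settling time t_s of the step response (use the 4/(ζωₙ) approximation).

t_s ≈ 0.6667 s

Comparing s^2 + 12s + 64 to s^2 + 2ζωₙs + ωₙ²: ωₙ = 8 rad/s and ζ = 12/(2·8) = 0.75.
ζωₙ = 12/2 = 6, so t_s ≈ 4/(ζωₙ) = 4/6 ≈ 0.6667 s.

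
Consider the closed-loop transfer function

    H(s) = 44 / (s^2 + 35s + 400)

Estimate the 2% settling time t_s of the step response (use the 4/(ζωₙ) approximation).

Comparing s^2 + 35s + 400 to s^2 + 2ζωₙs + ωₙ²: ωₙ = 20 rad/s and ζ = 35/(2·20) = 0.875.
ζωₙ = 35/2 = 17.5, so t_s ≈ 4/(ζωₙ) = 4/17.5 ≈ 0.2286 s.

t_s ≈ 0.2286 s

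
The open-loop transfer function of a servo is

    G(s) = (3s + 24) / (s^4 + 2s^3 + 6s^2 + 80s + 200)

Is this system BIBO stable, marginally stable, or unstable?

The denominator s^4 + 2s^3 + 6s^2 + 80s + 200 factors as (s^2 + 6s + 10)(s^2 - 4s + 20), giving poles at s = -3 + j, -3 - j, 2 + 4j, 2 - 4j.
Since the pole(s) at s = 2 + 4j, 2 - 4j lie in the right half-plane, the system is unstable.

unstable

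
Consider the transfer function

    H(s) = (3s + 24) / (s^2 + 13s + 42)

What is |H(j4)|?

|H(j4)| ≈ 0.4615

Substitute s = j4: numerator = 24 + j12, denominator = 26 + j52.
|H(j4)| = |24 + j12| / |26 + j52| = 26.833 / 58.138 ≈ 0.4615.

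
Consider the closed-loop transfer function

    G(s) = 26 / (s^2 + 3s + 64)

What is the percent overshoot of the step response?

%OS ≈ 54.9%

Comparing s^2 + 3s + 64 to s^2 + 2ζωₙs + ωₙ²: ωₙ = 8 rad/s and ζ = 3/(2·8) = 0.1875.
%OS = 100·exp(−πζ/√(1−ζ²)) = 100·exp(−π·0.1875/√(1−0.1875²)) ≈ 54.9%.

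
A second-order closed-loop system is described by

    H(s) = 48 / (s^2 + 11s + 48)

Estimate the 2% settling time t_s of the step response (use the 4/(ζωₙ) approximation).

t_s ≈ 0.7273 s

Comparing s^2 + 11s + 48 to s^2 + 2ζωₙs + ωₙ²: ωₙ = √48 ≈ 6.928 rad/s and ζ = 11/(2·√48) ≈ 0.7939.
ζωₙ = 11/2 = 5.5, so t_s ≈ 4/(ζωₙ) = 4/5.5 ≈ 0.7273 s.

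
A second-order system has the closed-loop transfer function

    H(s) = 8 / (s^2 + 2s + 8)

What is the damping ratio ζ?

ζ ≈ 0.3536

Compare the denominator to the standard form s^2 + 2ζωₙs + ωₙ².
ωₙ² = 8, so ωₙ = √8 ≈ 2.828 rad/s.
2ζωₙ = 2, so ζ = 2/(2·√8) ≈ 0.3536.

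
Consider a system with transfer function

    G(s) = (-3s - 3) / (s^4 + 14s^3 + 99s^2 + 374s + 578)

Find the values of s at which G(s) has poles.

The poles are the roots of the denominator s^4 + 14s^3 + 99s^2 + 374s + 578 = 0.
No real roots exist; factor into two real quadratics: (s^2 + 6s + 34)(s^2 + 8s + 17) = 0.
Each quadratic gives a conjugate pair via the quadratic formula.

s = -3 + 5j, -3 - 5j, -4 + j, -4 - j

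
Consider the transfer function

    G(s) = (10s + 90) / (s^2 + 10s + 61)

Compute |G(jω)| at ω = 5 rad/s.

Substitute s = j5: numerator = 90 + j50, denominator = 36 + j50.
|G(j5)| = |90 + j50| / |36 + j50| = 102.96 / 61.612 ≈ 1.671.

|G(j5)| ≈ 1.671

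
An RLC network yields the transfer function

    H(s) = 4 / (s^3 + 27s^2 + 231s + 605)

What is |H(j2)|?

Substitute s = j2: numerator = 4, denominator = 497 + j454.
|H(j2)| = |4| / |497 + j454| = 4 / 673.15 ≈ 0.005942.

|H(j2)| ≈ 0.005942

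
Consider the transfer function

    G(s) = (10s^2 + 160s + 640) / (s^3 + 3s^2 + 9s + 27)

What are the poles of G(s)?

s = ±3j, -3

The poles are the roots of the denominator s^3 + 3s^2 + 9s + 27 = 0.
Trying s = -3: the polynomial evaluates to 0, so (s + 3) is a factor.
Dividing out leaves s^2 + 9 = 0.
The quadratic formula then gives s = 0 ± 3j.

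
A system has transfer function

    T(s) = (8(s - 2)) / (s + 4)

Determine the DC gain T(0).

At s = 0 each factor (s + a) contributes a and each (s^2 + bs + c) contributes c.
T(0) = 8·(-2) / ((4)) = -16/4 = -4.

T(0) = -4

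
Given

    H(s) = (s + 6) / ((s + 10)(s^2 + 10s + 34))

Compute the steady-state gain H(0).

Set s = 0: H(0) = (6) / (340) = 3/170.

H(0) = 3/170 ≈ 0.01765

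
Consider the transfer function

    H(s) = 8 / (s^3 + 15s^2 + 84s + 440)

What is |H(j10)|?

|H(j10)| ≈ 0.007463

Substitute s = j10: numerator = 8, denominator = -1060 - j160.
|H(j10)| = |8| / |-1060 - j160| = 8 / 1072.0 ≈ 0.007463.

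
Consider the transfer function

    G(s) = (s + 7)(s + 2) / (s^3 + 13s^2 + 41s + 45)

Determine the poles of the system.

The poles are the roots of the denominator s^3 + 13s^2 + 41s + 45 = 0.
Trying s = -9: the polynomial evaluates to 0, so (s + 9) is a factor.
Dividing out leaves s^2 + 4s + 5 = 0.
The quadratic formula then gives s = -2 ± 1j.

s = -2 + j, -2 - j, -9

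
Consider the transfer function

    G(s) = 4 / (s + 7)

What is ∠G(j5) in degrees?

At s = j5: numerator = 4, denominator = 7 + j5.
∠G = ∠num − ∠den = 0° − (35.538°) = -35.54°.

∠G(j5) ≈ -35.54°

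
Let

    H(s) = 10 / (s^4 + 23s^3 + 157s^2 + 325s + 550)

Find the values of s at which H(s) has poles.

s = -1 + 2j, -1 - 2j, -11, -10

The poles are the roots of the denominator s^4 + 23s^3 + 157s^2 + 325s + 550 = 0.
Trying s = -11: the polynomial evaluates to 0, so (s + 11) is a factor.
Dividing out leaves s^3 + 12s^2 + 25s + 50 = 0.
This factors further as (s^2 + 2s + 5)(s + 10) = 0.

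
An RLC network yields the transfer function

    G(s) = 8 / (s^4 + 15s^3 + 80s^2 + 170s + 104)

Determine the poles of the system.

s = -1, -5 + j, -5 - j, -4

The poles are the roots of the denominator s^4 + 15s^3 + 80s^2 + 170s + 104 = 0.
Trying s = -1: the polynomial evaluates to 0, so (s + 1) is a factor.
Dividing out leaves s^3 + 14s^2 + 66s + 104 = 0.
This factors further as (s^2 + 10s + 26)(s + 4) = 0.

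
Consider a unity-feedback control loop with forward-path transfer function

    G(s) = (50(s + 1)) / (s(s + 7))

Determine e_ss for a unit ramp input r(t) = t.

G(s) has one pole at the origin.
This is a Type 1 system. Kv = lim_{s→0} s·G(s) = 50/7.
e_ss = 1/Kv = 1/(50/7) = 7/50 ≈ 0.1400.

e_ss = 0.1400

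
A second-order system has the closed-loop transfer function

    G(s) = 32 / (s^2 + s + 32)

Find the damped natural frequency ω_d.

Comparing s^2 + s + 32 to s^2 + 2ζωₙs + ωₙ²: ωₙ = √32 ≈ 5.657 rad/s and ζ = 1/(2·√32) ≈ 0.08839.
ζωₙ = 1/2 = 0.5, so ω_d = ωₙ√(1−ζ²) = √(ωₙ² − (ζωₙ)²) = √(32 − 0.5²) = √31.75 ≈ 5.635 rad/s.

ω_d ≈ 5.635 rad/s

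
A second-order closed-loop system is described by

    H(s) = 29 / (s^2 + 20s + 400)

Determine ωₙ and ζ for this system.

ωₙ = 20 rad/s, ζ = 0.5

Compare the denominator to the standard form s^2 + 2ζωₙs + ωₙ².
ωₙ² = 400, so ωₙ = 20 rad/s.
2ζωₙ = 20, so ζ = 20/(2·20) = 0.5.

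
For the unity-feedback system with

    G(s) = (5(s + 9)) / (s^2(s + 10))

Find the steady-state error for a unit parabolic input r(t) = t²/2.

e_ss = 0.2222

G(s) has 2 poles at the origin.
This is a Type 2 system. Ka = lim_{s→0} s^2·G(s) = 45/10 = 9/2.
e_ss = 1/Ka = 1/(9/2) = 2/9 ≈ 0.2222.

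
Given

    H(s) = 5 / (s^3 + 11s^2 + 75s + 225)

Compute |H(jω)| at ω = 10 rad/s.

Substitute s = j10: numerator = 5, denominator = -875 - j250.
|H(j10)| = |5| / |-875 - j250| = 5 / 910.01 ≈ 0.005494.

|H(j10)| ≈ 0.005494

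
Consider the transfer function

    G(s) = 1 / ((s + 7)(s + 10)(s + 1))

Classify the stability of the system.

The poles can be read from the denominator factors: s = -7, -10, -1.
Since all poles lie strictly in the left half-plane, the system is stable.

stable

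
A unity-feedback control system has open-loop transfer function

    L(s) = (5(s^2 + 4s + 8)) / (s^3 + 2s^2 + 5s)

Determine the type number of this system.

The denominator has 1 factor of s at the origin (free integrator), so this is a Type 1 system.

Type 1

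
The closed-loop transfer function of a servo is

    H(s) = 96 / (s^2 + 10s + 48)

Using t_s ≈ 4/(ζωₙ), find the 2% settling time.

Comparing s^2 + 10s + 48 to s^2 + 2ζωₙs + ωₙ²: ωₙ = √48 ≈ 6.928 rad/s and ζ = 10/(2·√48) ≈ 0.7217.
ζωₙ = 10/2 = 5, so t_s ≈ 4/(ζωₙ) = 4/5 = 0.8000 s.

t_s ≈ 0.8000 s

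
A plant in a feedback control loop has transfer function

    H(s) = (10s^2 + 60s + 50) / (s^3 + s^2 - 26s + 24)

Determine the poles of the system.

s = 4, 1, -6

The poles are the roots of the denominator s^3 + s^2 - 26s + 24 = 0.
Trying s = 4: the polynomial evaluates to 0, so (s - 4) is a factor.
Dividing out leaves s^2 + 5s - 6 = 0.
Factoring the quadratic: (s - 1)(s + 6) = 0.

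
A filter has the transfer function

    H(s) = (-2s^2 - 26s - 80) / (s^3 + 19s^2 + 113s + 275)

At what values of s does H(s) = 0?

s = -5, -8

Set the numerator to zero: -2s^2 - 26s - 80 = 0, i.e. -2·(s^2 + 13s + 40) = 0.
Factoring: (s + 5)(s + 8) = 0.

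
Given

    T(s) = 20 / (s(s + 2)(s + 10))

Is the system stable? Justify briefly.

marginally stable

The poles can be read from the denominator factors: s = 0, -2, -10.
Since the simple pole(s) at s = 0 lie on the jω-axis with none in the right half-plane, the system is marginally stable.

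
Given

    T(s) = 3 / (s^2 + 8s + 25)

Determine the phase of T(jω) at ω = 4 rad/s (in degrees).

At s = j4: numerator = 3, denominator = 9 + j32.
∠T = ∠num − ∠den = 0° − (74.291°) = -74.29°.

∠T(j4) ≈ -74.29°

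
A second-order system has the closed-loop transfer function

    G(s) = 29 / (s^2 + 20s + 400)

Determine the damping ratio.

ζ = 0.5

Compare the denominator to the standard form s^2 + 2ζωₙs + ωₙ².
ωₙ² = 400, so ωₙ = 20 rad/s.
2ζωₙ = 20, so ζ = 20/(2·20) = 0.5.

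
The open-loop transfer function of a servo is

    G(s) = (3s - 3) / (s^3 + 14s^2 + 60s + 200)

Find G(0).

Set s = 0: G(0) = (-3) / (200) = -3/200.

G(0) = -3/200 ≈ -0.01500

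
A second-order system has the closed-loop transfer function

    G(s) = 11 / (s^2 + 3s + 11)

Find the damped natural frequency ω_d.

Comparing s^2 + 3s + 11 to s^2 + 2ζωₙs + ωₙ²: ωₙ = √11 ≈ 3.317 rad/s and ζ = 3/(2·√11) ≈ 0.4523.
ζωₙ = 3/2 = 1.5, so ω_d = ωₙ√(1−ζ²) = √(ωₙ² − (ζωₙ)²) = √(11 − 1.5²) = √8.75 ≈ 2.958 rad/s.

ω_d ≈ 2.958 rad/s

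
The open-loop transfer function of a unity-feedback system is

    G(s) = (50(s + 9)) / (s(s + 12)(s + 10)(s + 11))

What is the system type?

The denominator has 1 factor of s at the origin (free integrator), so this is a Type 1 system.

Type 1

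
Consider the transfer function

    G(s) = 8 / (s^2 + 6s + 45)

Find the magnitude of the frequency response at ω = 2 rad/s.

|G(j2)| ≈ 0.1873

Substitute s = j2: numerator = 8, denominator = 41 + j12.
|G(j2)| = |8| / |41 + j12| = 8 / 42.720 ≈ 0.1873.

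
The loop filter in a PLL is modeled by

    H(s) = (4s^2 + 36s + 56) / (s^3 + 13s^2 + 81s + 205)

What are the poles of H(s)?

s = -4 ± 5j, -5

The poles are the roots of the denominator s^3 + 13s^2 + 81s + 205 = 0.
Trying s = -5: the polynomial evaluates to 0, so (s + 5) is a factor.
Dividing out leaves s^2 + 8s + 41 = 0.
The quadratic formula then gives s = -4 ± 5j.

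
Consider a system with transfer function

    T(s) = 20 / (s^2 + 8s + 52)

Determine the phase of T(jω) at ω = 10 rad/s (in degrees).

At s = j10: numerator = 20, denominator = -48 + j80.
∠T = ∠num − ∠den = 0° − (120.96°) = -121.0°.

∠T(j10) ≈ -121.0°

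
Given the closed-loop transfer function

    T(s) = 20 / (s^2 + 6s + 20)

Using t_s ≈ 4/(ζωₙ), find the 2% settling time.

t_s ≈ 1.333 s

Comparing s^2 + 6s + 20 to s^2 + 2ζωₙs + ωₙ²: ωₙ = √20 ≈ 4.472 rad/s and ζ = 6/(2·√20) ≈ 0.6708.
ζωₙ = 6/2 = 3, so t_s ≈ 4/(ζωₙ) = 4/3 ≈ 1.333 s.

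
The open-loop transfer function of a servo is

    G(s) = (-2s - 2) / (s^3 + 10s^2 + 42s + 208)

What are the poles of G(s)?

The poles are the roots of the denominator s^3 + 10s^2 + 42s + 208 = 0.
Trying s = -8: the polynomial evaluates to 0, so (s + 8) is a factor.
Dividing out leaves s^2 + 2s + 26 = 0.
The quadratic formula then gives s = -1 ± 5j.

s = -1 ± 5j, -8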